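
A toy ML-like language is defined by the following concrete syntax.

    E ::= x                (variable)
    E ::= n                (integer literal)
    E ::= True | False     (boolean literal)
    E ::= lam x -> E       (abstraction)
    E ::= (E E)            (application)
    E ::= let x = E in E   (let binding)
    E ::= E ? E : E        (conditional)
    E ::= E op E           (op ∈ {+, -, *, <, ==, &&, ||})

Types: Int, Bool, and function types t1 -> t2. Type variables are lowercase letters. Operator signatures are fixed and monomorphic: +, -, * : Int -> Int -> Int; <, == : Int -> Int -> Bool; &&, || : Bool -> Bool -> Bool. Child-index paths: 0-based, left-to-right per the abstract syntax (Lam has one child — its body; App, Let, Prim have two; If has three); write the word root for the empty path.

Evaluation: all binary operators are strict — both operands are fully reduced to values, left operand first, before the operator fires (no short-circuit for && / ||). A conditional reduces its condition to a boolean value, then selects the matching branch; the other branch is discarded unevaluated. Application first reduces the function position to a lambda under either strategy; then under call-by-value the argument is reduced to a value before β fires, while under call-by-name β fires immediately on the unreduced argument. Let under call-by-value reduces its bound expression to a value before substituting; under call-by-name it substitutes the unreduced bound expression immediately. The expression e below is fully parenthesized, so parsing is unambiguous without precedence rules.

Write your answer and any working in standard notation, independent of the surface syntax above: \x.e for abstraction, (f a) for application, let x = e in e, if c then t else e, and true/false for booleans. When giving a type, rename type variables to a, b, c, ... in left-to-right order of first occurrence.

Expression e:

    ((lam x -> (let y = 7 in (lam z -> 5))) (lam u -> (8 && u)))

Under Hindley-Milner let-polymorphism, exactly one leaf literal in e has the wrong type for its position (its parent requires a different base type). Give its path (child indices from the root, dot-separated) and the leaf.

Answer: 1.0.0 : 8

Derivation:
let y : Int
\z._ : b -> Int
\x._ : a -> b -> Int
  unify Int ~ Bool
  FAIL: mismatch Int ~ Bool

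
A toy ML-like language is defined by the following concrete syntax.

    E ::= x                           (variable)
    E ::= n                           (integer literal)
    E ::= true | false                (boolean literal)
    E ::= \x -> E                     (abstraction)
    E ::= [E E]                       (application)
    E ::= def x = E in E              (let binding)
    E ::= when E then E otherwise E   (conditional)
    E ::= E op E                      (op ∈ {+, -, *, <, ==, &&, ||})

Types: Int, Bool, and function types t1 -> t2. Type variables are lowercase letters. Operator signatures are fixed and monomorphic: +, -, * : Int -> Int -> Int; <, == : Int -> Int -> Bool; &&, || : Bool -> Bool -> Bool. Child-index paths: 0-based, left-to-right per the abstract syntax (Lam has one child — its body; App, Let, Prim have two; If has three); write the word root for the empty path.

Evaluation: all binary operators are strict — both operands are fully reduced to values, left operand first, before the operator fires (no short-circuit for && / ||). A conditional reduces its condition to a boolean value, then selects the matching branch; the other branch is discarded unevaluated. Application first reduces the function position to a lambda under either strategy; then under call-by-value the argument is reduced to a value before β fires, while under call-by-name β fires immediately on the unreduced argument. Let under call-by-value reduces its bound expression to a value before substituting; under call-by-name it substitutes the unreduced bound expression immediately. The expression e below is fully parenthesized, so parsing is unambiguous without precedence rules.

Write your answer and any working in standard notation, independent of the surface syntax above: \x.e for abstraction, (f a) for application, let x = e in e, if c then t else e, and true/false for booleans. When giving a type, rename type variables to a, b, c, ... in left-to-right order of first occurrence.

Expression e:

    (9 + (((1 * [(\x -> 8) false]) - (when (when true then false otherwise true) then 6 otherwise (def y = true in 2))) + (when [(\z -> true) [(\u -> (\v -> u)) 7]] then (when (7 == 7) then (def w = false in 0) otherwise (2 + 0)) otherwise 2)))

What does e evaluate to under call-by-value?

Derivation:
step 0: (9 + (((1 * ((\x.8) false)) - (if (if true then false else true) then 6 else (let y = true in 2))) + (if ((\z.true) ((\u.(\v.u)) 7)) then (if (7 == 7) then (let w = false in 0) else (2 + 0)) else 2)))
step 1: [beta@1.0.0.1] (9 + (((1 * 8) - (if (if true then false else true) then 6 else (let y = true in 2))) + (if ((\z.true) ((\u.(\v.u)) 7)) then (if (7 == 7) then (let w = false in 0) else (2 + 0)) else 2)))
step 2: [delta@1.0.0] (9 + ((8 - (if (if true then false else true) then 6 else (let y = true in 2))) + (if ((\z.true) ((\u.(\v.u)) 7)) then (if (7 == 7) then (let w = false in 0) else (2 + 0)) else 2)))
step 3: [if@1.0.1.0] (9 + ((8 - (if false then 6 else (let y = true in 2))) + (if ((\z.true) ((\u.(\v.u)) 7)) then (if (7 == 7) then (let w = false in 0) else (2 + 0)) else 2)))
step 4: [if@1.0.1] (9 + ((8 - (let y = true in 2)) + (if ((\z.true) ((\u.(\v.u)) 7)) then (if (7 == 7) then (let w = false in 0) else (2 + 0)) else 2)))
step 5: [let@1.0.1] (9 + ((8 - 2) + (if ((\z.true) ((\u.(\v.u)) 7)) then (if (7 == 7) then (let w = false in 0) else (2 + 0)) else 2)))
step 6: [delta@1.0] (9 + (6 + (if ((\z.true) ((\u.(\v.u)) 7)) then (if (7 == 7) then (let w = false in 0) else (2 + 0)) else 2)))
step 7: [beta@1.1.0.1] (9 + (6 + (if ((\z.true) (\v.7)) then (if (7 == 7) then (let w = false in 0) else (2 + 0)) else 2)))
step 8: [beta@1.1.0] (9 + (6 + (if true then (if (7 == 7) then (let w = false in 0) else (2 + 0)) else 2)))
step 9: [if@1.1] (9 + (6 + (if (7 == 7) then (let w = false in 0) else (2 + 0))))
step 10: [delta@1.1.0] (9 + (6 + (if true then (let w = false in 0) else (2 + 0))))
step 11: [if@1.1] (9 + (6 + (let w = false in 0)))
step 12: [let@1.1] (9 + (6 + 0))
step 13: [delta@1] (9 + 6)
step 14: [delta@root] 15

Answer: 15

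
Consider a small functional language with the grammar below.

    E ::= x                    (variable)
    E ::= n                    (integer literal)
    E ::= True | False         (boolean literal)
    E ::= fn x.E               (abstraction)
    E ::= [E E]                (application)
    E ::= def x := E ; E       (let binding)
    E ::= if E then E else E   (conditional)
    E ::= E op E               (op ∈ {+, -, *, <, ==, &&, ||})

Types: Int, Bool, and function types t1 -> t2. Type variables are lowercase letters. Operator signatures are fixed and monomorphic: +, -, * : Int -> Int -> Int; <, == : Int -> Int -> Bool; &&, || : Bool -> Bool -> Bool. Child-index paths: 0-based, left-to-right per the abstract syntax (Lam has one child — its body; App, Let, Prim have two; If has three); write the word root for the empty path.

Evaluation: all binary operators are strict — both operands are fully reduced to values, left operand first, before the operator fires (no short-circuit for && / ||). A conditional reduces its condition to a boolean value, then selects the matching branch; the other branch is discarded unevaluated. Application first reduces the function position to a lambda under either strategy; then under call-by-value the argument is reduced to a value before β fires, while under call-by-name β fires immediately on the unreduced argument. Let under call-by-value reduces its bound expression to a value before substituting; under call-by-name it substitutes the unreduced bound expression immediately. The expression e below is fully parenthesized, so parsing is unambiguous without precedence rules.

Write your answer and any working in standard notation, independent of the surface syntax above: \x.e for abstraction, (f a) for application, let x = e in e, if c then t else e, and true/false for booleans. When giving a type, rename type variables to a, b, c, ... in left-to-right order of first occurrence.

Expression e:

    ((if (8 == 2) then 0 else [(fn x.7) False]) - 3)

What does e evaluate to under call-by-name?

Answer: 4

Trace:
step 0: ((if (8 == 2) then 0 else ((\x.7) false)) - 3)
step 1: [delta@0.0] ((if false then 0 else ((\x.7) false)) - 3)
step 2: [if@0] (((\x.7) false) - 3)
step 3: [beta@0] (7 - 3)
step 4: [delta@root] 4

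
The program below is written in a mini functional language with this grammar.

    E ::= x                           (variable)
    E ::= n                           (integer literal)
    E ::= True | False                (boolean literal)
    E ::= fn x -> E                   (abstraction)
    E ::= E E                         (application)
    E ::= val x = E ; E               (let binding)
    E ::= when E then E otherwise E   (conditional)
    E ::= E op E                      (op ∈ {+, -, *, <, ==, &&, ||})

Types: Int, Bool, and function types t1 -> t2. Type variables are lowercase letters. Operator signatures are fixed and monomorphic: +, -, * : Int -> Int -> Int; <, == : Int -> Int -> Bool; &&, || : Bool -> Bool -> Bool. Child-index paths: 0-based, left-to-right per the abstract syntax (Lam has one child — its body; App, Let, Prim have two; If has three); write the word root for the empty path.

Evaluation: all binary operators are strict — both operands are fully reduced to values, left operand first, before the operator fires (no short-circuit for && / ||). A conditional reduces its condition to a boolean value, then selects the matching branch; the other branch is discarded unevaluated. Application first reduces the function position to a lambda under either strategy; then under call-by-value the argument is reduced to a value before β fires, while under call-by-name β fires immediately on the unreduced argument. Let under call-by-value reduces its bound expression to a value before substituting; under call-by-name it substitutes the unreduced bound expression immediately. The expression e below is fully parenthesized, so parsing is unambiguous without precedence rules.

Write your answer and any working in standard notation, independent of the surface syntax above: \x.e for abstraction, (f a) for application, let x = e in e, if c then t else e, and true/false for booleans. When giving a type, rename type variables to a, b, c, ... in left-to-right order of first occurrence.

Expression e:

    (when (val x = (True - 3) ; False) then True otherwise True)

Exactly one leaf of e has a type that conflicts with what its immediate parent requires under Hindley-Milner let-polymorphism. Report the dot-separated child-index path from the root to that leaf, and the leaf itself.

Trace:
  unify Bool ~ Int
  FAIL: mismatch Bool ~ Int

Answer: 0.0.0 : true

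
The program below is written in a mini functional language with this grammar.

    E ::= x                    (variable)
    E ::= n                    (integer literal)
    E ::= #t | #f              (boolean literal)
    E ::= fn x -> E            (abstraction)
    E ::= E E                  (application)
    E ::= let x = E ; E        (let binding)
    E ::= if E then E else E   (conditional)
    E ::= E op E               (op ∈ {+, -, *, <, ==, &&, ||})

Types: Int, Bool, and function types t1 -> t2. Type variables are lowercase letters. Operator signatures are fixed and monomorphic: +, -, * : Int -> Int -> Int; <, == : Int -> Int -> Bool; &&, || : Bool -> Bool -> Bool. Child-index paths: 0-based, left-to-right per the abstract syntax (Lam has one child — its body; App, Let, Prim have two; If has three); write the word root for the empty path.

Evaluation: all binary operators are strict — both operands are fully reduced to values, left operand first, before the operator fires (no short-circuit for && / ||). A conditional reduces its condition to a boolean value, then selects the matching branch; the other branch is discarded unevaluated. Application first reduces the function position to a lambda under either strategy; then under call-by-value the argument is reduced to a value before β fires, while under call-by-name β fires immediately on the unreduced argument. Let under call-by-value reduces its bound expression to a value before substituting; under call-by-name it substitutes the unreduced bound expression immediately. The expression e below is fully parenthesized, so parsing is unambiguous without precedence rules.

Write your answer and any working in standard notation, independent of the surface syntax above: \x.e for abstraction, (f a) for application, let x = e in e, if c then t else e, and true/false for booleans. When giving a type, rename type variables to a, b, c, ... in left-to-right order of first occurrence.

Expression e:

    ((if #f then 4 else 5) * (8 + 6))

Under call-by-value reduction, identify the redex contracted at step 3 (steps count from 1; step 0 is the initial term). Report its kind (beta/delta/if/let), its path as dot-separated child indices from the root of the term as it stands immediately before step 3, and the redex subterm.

Answer: delta at root : (5 * 14)

Trace:
step 0: ((if false then 4 else 5) * (8 + 6))
step 1: [if@0] (5 * (8 + 6))
step 2: [delta@1] (5 * 14)
step 3: [delta@root] 70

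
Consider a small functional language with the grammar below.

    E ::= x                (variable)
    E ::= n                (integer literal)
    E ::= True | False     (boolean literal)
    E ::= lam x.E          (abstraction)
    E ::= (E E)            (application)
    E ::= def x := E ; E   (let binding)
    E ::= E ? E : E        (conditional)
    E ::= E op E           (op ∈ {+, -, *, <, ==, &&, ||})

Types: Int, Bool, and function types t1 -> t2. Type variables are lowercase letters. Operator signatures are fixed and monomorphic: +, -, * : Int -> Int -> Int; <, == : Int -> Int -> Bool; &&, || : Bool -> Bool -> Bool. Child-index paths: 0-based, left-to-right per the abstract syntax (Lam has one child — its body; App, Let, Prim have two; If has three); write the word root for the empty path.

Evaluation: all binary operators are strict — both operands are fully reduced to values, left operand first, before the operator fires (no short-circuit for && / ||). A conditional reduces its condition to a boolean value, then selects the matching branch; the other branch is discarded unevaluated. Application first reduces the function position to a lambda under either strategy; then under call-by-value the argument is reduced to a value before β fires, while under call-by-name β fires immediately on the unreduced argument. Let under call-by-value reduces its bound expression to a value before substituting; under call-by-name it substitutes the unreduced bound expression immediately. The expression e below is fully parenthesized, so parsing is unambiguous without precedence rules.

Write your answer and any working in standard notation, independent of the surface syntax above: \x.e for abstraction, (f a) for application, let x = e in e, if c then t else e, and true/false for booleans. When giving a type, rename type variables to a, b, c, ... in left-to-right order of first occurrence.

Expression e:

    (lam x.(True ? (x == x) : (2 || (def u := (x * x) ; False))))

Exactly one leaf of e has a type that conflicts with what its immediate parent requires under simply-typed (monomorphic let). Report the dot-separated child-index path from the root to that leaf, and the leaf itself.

Working:
  unify Bool ~ Bool
x : a
  unify a ~ Int
x : Int
  unify Int ~ Int
  unify Int ~ Bool
  FAIL: mismatch Int ~ Bool

Answer: 0.2.0 : 2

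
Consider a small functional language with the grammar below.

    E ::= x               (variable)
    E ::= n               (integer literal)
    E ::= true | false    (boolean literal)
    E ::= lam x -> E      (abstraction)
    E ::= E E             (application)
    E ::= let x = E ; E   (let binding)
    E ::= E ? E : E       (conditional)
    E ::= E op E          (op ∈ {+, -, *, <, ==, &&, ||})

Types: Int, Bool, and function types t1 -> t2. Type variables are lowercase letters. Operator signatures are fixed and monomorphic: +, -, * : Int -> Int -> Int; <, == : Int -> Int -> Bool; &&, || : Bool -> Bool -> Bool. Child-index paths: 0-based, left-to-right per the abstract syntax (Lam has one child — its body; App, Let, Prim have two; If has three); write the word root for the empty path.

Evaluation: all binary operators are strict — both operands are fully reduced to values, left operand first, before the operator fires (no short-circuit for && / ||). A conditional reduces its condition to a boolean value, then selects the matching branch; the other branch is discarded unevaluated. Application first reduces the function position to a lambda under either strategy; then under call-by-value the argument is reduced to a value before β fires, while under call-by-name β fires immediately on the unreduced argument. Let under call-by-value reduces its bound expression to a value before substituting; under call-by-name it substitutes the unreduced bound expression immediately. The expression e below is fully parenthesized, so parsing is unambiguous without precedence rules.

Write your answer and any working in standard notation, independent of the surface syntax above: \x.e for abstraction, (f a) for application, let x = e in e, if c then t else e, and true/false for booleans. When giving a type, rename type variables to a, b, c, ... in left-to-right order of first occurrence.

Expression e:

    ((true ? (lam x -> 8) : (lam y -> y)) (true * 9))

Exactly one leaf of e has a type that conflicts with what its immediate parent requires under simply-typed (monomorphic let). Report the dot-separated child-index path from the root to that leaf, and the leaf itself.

Working:
  unify Bool ~ Bool
\x._ : a -> Int
y : b
\y._ : b -> b
  unify a -> Int ~ b -> b
  unify a ~ b
  unify Int ~ b
  unify Bool ~ Int
  FAIL: mismatch Bool ~ Int

Answer: 1.0 : true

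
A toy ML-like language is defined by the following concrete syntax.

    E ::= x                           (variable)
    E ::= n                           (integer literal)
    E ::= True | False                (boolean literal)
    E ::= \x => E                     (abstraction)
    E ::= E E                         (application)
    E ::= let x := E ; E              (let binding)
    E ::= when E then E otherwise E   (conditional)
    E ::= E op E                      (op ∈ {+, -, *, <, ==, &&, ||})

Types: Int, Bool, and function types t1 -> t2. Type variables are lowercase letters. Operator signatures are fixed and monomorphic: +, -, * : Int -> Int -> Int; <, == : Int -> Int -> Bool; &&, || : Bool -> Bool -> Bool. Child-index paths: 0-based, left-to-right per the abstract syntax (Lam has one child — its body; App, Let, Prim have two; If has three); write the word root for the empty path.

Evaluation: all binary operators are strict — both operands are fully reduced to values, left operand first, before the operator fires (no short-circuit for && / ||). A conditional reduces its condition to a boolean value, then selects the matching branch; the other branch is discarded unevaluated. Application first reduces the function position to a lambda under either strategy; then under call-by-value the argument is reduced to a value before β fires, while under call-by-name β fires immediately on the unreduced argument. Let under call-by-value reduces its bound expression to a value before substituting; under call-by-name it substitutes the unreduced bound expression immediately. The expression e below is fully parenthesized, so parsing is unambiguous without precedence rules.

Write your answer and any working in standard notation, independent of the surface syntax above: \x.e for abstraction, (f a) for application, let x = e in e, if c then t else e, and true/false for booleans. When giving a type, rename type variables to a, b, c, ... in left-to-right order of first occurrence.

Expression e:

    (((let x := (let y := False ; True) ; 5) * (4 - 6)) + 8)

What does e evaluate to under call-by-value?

Trace:
step 0: (((let x = (let y = false in true) in 5) * (4 - 6)) + 8)
step 1: [let@0.0.0] (((let x = true in 5) * (4 - 6)) + 8)
step 2: [let@0.0] ((5 * (4 - 6)) + 8)
step 3: [delta@0.1] ((5 * -2) + 8)
step 4: [delta@0] (-10 + 8)
step 5: [delta@root] -2

Answer: -2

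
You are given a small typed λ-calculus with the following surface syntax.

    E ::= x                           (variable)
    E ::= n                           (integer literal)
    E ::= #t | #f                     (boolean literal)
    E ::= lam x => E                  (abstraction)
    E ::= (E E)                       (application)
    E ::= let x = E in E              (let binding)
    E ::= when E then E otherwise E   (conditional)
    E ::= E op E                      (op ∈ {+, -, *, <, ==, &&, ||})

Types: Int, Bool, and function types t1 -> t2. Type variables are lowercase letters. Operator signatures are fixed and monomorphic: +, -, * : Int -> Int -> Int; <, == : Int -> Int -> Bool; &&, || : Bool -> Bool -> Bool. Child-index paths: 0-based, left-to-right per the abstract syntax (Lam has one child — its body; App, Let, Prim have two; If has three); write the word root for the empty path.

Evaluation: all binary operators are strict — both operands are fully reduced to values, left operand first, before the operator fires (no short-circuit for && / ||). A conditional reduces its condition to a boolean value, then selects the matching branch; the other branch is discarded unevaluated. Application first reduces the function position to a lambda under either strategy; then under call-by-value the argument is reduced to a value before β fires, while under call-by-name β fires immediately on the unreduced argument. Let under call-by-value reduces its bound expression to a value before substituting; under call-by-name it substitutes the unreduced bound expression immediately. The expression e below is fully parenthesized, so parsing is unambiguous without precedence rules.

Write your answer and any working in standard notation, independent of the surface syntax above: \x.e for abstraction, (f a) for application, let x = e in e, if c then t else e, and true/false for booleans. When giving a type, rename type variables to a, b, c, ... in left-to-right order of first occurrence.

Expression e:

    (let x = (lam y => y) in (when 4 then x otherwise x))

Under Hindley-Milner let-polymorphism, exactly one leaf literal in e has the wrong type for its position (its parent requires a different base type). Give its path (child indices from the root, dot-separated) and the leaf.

Working:
y : a
\y._ : a -> a
let x : forall. a -> a
  unify Int ~ Bool
  FAIL: mismatch Int ~ Bool

Answer: 1.0 : 4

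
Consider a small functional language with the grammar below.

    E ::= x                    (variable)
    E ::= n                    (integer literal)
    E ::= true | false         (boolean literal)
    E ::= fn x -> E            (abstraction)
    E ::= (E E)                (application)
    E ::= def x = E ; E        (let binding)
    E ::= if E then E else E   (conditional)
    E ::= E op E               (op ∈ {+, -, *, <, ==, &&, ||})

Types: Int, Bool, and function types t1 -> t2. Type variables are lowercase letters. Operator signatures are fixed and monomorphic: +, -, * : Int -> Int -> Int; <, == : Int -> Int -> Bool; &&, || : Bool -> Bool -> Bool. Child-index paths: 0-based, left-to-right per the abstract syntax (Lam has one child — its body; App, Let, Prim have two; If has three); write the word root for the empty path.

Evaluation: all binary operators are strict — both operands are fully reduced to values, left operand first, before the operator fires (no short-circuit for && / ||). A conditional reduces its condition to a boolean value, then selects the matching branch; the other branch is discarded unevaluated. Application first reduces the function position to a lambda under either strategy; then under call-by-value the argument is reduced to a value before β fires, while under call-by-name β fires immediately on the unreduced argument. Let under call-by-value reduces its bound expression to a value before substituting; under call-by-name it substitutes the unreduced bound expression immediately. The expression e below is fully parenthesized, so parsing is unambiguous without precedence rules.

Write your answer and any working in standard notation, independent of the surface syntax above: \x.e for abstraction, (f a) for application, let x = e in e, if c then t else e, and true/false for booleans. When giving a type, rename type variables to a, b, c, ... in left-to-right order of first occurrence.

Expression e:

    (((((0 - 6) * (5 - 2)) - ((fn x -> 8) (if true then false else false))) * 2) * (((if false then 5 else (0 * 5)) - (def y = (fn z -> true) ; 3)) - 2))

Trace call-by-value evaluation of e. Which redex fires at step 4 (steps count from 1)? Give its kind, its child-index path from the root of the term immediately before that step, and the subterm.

Working:
step 0: (((((0 - 6) * (5 - 2)) - ((\x.8) (if true then false else false))) * 2) * (((if false then 5 else (0 * 5)) - (let y = (\z.true) in 3)) - 2))
step 1: [delta@0.0.0.0] ((((-6 * (5 - 2)) - ((\x.8) (if true then false else false))) * 2) * (((if false then 5 else (0 * 5)) - (let y = (\z.true) in 3)) - 2))
step 2: [delta@0.0.0.1] ((((-6 * 3) - ((\x.8) (if true then false else false))) * 2) * (((if false then 5 else (0 * 5)) - (let y = (\z.true) in 3)) - 2))
step 3: [delta@0.0.0] (((-18 - ((\x.8) (if true then false else false))) * 2) * (((if false then 5 else (0 * 5)) - (let y = (\z.true) in 3)) - 2))
step 4: [if@0.0.1.1] (((-18 - ((\x.8) false)) * 2) * (((if false then 5 else (0 * 5)) - (let y = (\z.true) in 3)) - 2))

Answer: if at 0.0.1.1 : (if true then false else false)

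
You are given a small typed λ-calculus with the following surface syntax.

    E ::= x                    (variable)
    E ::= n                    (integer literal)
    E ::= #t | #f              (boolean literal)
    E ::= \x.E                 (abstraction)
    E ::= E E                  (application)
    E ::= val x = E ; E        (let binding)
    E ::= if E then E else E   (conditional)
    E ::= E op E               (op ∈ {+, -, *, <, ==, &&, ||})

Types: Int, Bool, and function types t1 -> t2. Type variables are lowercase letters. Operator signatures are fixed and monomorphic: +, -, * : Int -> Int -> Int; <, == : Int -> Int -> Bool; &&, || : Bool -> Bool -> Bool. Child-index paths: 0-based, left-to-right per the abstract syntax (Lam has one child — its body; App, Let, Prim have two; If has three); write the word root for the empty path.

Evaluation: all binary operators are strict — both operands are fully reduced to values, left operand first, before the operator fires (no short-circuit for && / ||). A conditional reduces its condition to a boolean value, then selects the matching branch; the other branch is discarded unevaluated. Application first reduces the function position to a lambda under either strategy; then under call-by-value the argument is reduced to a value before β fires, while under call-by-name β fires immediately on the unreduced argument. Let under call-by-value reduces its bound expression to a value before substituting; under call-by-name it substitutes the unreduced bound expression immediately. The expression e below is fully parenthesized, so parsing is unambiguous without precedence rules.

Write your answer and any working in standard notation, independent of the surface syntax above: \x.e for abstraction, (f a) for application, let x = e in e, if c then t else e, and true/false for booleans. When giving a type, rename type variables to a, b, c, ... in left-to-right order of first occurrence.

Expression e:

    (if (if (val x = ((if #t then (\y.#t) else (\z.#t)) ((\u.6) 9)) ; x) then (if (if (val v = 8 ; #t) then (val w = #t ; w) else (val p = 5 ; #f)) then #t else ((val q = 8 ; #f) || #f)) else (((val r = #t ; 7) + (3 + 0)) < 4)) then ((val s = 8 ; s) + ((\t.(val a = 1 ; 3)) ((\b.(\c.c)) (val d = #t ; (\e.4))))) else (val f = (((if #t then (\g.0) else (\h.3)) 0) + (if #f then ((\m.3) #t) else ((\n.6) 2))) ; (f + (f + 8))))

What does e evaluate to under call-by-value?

Answer: 11

Working:
step 0: (if (if (let x = ((if true then (\y.true) else (\z.true)) ((\u.6) 9)) in x) then (if (if (let v = 8 in true) then (let w = true in w) else (let p = 5 in false)) then true else ((let q = 8 in false) || false)) else (((let r = true in 7) + (3 + 0)) < 4)) then ((let s = 8 in s) + ((\t.(let a = 1 in 3)) ((\b.(\c.c)) (let d = true in (\e.4))))) else (let f = (((if true then (\g.0) else (\h.3)) 0) + (if false then ((\m.3) true) else ((\n.6) 2))) in (f + (f + 8))))
step 1: [if@0.0.0.0] (if (if (let x = ((\y.true) ((\u.6) 9)) in x) then (if (if (let v = 8 in true) then (let w = true in w) else (let p = 5 in false)) then true else ((let q = 8 in false) || false)) else (((let r = true in 7) + (3 + 0)) < 4)) then ((let s = 8 in s) + ((\t.(let a = 1 in 3)) ((\b.(\c.c)) (let d = true in (\e.4))))) else (let f = (((if true then (\g.0) else (\h.3)) 0) + (if false then ((\m.3) true) else ((\n.6) 2))) in (f + (f + 8))))
step 2: [beta@0.0.0.1] (if (if (let x = ((\y.true) 6) in x) then (if (if (let v = 8 in true) then (let w = true in w) else (let p = 5 in false)) then true else ((let q = 8 in false) || false)) else (((let r = true in 7) + (3 + 0)) < 4)) then ((let s = 8 in s) + ((\t.(let a = 1 in 3)) ((\b.(\c.c)) (let d = true in (\e.4))))) else (let f = (((if true then (\g.0) else (\h.3)) 0) + (if false then ((\m.3) true) else ((\n.6) 2))) in (f + (f + 8))))
step 3: [beta@0.0.0] (if (if (let x = true in x) then (if (if (let v = 8 in true) then (let w = true in w) else (let p = 5 in false)) then true else ((let q = 8 in false) || false)) else (((let r = true in 7) + (3 + 0)) < 4)) then ((let s = 8 in s) + ((\t.(let a = 1 in 3)) ((\b.(\c.c)) (let d = true in (\e.4))))) else (let f = (((if true then (\g.0) else (\h.3)) 0) + (if false then ((\m.3) true) else ((\n.6) 2))) in (f + (f + 8))))
step 4: [let@0.0] (if (if true then (if (if (let v = 8 in true) then (let w = true in w) else (let p = 5 in false)) then true else ((let q = 8 in false) || false)) else (((let r = true in 7) + (3 + 0)) < 4)) then ((let s = 8 in s) + ((\t.(let a = 1 in 3)) ((\b.(\c.c)) (let d = true in (\e.4))))) else (let f = (((if true then (\g.0) else (\h.3)) 0) + (if false then ((\m.3) true) else ((\n.6) 2))) in (f + (f + 8))))
step 5: [if@0] (if (if (if (let v = 8 in true) then (let w = true in w) else (let p = 5 in false)) then true else ((let q = 8 in false) || false)) then ((let s = 8 in s) + ((\t.(let a = 1 in 3)) ((\b.(\c.c)) (let d = true in (\e.4))))) else (let f = (((if true then (\g.0) else (\h.3)) 0) + (if false then ((\m.3) true) else ((\n.6) 2))) in (f + (f + 8))))
step 6: [let@0.0.0] (if (if (if true then (let w = true in w) else (let p = 5 in false)) then true else ((let q = 8 in false) || false)) then ((let s = 8 in s) + ((\t.(let a = 1 in 3)) ((\b.(\c.c)) (let d = true in (\e.4))))) else (let f = (((if true then (\g.0) else (\h.3)) 0) + (if false then ((\m.3) true) else ((\n.6) 2))) in (f + (f + 8))))
step 7: [if@0.0] (if (if (let w = true in w) then true else ((let q = 8 in false) || false)) then ((let s = 8 in s) + ((\t.(let a = 1 in 3)) ((\b.(\c.c)) (let d = true in (\e.4))))) else (let f = (((if true then (\g.0) else (\h.3)) 0) + (if false then ((\m.3) true) else ((\n.6) 2))) in (f + (f + 8))))
step 8: [let@0.0] (if (if true then true else ((let q = 8 in false) || false)) then ((let s = 8 in s) + ((\t.(let a = 1 in 3)) ((\b.(\c.c)) (let d = true in (\e.4))))) else (let f = (((if true then (\g.0) else (\h.3)) 0) + (if false then ((\m.3) true) else ((\n.6) 2))) in (f + (f + 8))))
step 9: [if@0] (if true then ((let s = 8 in s) + ((\t.(let a = 1 in 3)) ((\b.(\c.c)) (let d = true in (\e.4))))) else (let f = (((if true then (\g.0) else (\h.3)) 0) + (if false then ((\m.3) true) else ((\n.6) 2))) in (f + (f + 8))))
step 10: [if@root] ((let s = 8 in s) + ((\t.(let a = 1 in 3)) ((\b.(\c.c)) (let d = true in (\e.4)))))
step 11: [let@0] (8 + ((\t.(let a = 1 in 3)) ((\b.(\c.c)) (let d = true in (\e.4)))))
step 12: [let@1.1.1] (8 + ((\t.(let a = 1 in 3)) ((\b.(\c.c)) (\e.4))))
step 13: [beta@1.1] (8 + ((\t.(let a = 1 in 3)) (\c.c)))
step 14: [beta@1] (8 + (let a = 1 in 3))
step 15: [let@1] (8 + 3)
step 16: [delta@root] 11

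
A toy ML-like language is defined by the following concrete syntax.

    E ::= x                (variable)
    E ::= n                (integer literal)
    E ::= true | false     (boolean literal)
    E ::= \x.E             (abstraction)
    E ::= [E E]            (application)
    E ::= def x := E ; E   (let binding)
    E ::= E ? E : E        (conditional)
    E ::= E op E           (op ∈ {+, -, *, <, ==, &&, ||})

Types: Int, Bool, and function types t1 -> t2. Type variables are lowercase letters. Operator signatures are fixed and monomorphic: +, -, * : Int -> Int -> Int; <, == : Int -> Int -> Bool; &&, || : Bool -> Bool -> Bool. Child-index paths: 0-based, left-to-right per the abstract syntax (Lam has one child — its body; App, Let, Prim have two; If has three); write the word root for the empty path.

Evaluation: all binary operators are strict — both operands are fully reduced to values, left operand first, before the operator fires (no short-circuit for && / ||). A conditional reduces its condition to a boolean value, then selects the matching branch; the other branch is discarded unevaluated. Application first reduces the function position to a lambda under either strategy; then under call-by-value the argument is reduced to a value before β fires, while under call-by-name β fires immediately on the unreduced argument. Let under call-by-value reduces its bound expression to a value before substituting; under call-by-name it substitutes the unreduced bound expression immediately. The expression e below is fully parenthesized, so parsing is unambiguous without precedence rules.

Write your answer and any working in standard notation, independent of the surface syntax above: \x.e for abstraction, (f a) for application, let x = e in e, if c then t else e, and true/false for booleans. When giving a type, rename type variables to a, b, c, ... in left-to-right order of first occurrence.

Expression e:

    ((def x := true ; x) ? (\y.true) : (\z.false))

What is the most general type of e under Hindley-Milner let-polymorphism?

Working:
let x : Bool
x : Bool
  unify Bool ~ Bool
\y._ : a -> Bool
\z._ : b -> Bool
  unify a -> Bool ~ b -> Bool
  unify a ~ b
  unify Bool ~ Bool

Answer: a -> Bool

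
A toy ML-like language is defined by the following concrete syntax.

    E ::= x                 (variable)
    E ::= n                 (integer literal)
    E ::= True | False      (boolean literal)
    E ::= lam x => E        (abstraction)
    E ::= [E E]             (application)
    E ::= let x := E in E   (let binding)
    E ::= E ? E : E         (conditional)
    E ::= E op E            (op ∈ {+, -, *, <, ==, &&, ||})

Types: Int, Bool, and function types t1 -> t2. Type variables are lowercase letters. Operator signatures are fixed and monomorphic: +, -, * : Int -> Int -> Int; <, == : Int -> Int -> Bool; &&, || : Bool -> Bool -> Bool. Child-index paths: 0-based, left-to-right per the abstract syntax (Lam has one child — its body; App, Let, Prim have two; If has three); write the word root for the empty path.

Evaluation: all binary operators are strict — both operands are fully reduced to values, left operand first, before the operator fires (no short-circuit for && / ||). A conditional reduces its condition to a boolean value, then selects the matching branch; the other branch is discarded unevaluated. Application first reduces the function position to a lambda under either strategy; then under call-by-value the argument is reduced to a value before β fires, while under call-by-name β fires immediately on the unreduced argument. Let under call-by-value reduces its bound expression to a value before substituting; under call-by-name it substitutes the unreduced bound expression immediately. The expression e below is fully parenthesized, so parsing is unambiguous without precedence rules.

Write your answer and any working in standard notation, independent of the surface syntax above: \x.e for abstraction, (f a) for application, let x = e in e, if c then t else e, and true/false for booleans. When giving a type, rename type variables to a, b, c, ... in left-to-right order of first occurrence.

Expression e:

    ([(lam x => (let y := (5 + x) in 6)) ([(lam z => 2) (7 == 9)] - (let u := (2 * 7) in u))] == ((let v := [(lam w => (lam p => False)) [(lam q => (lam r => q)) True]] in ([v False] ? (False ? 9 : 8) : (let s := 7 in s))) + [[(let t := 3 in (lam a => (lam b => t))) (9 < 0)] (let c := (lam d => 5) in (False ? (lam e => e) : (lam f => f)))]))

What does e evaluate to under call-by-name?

Derivation:
step 0: (((\x.(let y = (5 + x) in 6)) (((\z.2) (7 == 9)) - (let u = (2 * 7) in u))) == ((let v = ((\w.(\p.false)) ((\q.(\r.q)) true)) in (if (v false) then (if false then 9 else 8) else (let s = 7 in s))) + (((let t = 3 in (\a.(\b.t))) (9 < 0)) (let c = (\d.5) in (if false then (\e.e) else (\f.f))))))
step 1: [beta@0] ((let y = (5 + (((\z.2) (7 == 9)) - (let u = (2 * 7) in u))) in 6) == ((let v = ((\w.(\p.false)) ((\q.(\r.q)) true)) in (if (v false) then (if false then 9 else 8) else (let s = 7 in s))) + (((let t = 3 in (\a.(\b.t))) (9 < 0)) (let c = (\d.5) in (if false then (\e.e) else (\f.f))))))
step 2: [let@0] (6 == ((let v = ((\w.(\p.false)) ((\q.(\r.q)) true)) in (if (v false) then (if false then 9 else 8) else (let s = 7 in s))) + (((let t = 3 in (\a.(\b.t))) (9 < 0)) (let c = (\d.5) in (if false then (\e.e) else (\f.f))))))
step 3: [let@1.0] (6 == ((if (((\w.(\p.false)) ((\q.(\r.q)) true)) false) then (if false then 9 else 8) else (let s = 7 in s)) + (((let t = 3 in (\a.(\b.t))) (9 < 0)) (let c = (\d.5) in (if false then (\e.e) else (\f.f))))))
step 4: [beta@1.0.0.0] (6 == ((if ((\p.false) false) then (if false then 9 else 8) else (let s = 7 in s)) + (((let t = 3 in (\a.(\b.t))) (9 < 0)) (let c = (\d.5) in (if false then (\e.e) else (\f.f))))))
step 5: [beta@1.0.0] (6 == ((if false then (if false then 9 else 8) else (let s = 7 in s)) + (((let t = 3 in (\a.(\b.t))) (9 < 0)) (let c = (\d.5) in (if false then (\e.e) else (\f.f))))))
step 6: [if@1.0] (6 == ((let s = 7 in s) + (((let t = 3 in (\a.(\b.t))) (9 < 0)) (let c = (\d.5) in (if false then (\e.e) else (\f.f))))))
step 7: [let@1.0] (6 == (7 + (((let t = 3 in (\a.(\b.t))) (9 < 0)) (let c = (\d.5) in (if false then (\e.e) else (\f.f))))))
step 8: [let@1.1.0.0] (6 == (7 + (((\a.(\b.3)) (9 < 0)) (let c = (\d.5) in (if false then (\e.e) else (\f.f))))))
step 9: [beta@1.1.0] (6 == (7 + ((\b.3) (let c = (\d.5) in (if false then (\e.e) else (\f.f))))))
step 10: [beta@1.1] (6 == (7 + 3))
step 11: [delta@1] (6 == 10)
step 12: [delta@root] false

Answer: false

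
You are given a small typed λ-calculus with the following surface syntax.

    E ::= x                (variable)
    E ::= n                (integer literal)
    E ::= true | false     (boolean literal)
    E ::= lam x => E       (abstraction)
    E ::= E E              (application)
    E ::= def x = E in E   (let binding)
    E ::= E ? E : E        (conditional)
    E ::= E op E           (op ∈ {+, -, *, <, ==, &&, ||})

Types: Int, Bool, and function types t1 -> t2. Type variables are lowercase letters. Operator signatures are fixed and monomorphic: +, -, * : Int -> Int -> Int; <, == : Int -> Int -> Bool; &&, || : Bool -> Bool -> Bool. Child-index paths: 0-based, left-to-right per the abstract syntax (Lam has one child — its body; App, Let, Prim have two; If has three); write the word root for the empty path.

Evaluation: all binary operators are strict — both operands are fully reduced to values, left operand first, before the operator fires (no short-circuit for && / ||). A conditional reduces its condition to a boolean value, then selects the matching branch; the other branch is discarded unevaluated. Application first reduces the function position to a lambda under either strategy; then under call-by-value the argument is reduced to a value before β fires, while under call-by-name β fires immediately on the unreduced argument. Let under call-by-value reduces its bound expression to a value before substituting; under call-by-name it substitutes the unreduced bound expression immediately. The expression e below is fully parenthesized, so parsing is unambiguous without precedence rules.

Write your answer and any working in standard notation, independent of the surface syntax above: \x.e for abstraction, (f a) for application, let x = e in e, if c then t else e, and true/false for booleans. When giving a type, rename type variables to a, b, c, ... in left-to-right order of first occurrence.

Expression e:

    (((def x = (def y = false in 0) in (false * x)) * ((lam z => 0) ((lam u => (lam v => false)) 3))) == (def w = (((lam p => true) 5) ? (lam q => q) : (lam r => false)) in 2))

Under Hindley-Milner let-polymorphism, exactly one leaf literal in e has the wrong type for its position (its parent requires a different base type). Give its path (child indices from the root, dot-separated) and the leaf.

Answer: 0.0.1.0 : false

Working:
let y : Bool
let x : Int
  unify Bool ~ Int
  FAIL: mismatch Bool ~ Int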